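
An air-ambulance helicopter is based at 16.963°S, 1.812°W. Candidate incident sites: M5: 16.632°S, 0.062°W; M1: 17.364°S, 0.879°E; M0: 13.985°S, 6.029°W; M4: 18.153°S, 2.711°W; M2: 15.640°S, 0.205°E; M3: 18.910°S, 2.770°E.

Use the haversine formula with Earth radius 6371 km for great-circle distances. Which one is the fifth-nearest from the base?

M3

Distance to each, sorted:
M4: 163.1 km
M5: 189.9 km
M2: 260.7 km
M1: 289.4 km
M3: 530.8 km
M0: 560.2 km
The fifth-nearest is M3 at 530.8 km.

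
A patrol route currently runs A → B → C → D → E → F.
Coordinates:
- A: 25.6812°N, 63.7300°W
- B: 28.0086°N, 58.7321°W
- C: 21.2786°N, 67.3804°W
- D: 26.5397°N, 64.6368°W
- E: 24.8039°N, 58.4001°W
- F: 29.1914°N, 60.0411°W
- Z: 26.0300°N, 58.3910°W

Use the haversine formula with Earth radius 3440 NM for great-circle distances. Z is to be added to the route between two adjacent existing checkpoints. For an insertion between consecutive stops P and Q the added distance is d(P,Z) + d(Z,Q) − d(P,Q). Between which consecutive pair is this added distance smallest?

between E and F

Added distance for inserting Z between each consecutive pair:
A–B: 107.4 NM
B–C: 69.8 NM
C–D: 558.2 NM
D–E: 58.0 NM
E–F: 5.1 NM
Smallest added distance is 5.1 NM, inserting between E and F.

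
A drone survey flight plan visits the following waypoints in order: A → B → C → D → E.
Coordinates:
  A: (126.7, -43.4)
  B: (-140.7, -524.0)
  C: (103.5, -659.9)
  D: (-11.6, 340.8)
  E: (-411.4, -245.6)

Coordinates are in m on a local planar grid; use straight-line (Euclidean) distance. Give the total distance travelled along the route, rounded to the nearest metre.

2546 m

Leg distances:
A→B: 550.0 m  (cumulative 550.0 m)
B→C: 279.5 m  (cumulative 829.4 m)
C→D: 1007.3 m  (cumulative 1836.7 m)
D→E: 709.7 m  (cumulative 2546.5 m)
Total route length ≈ 2546 m.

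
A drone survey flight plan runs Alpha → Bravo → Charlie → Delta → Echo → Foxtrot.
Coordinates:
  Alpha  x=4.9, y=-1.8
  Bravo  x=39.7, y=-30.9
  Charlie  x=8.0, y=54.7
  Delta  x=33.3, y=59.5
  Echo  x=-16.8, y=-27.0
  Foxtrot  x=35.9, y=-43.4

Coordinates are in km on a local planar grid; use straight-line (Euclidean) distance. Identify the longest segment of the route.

Delta–Echo

Leg distances:
Alpha→Bravo: 45.4 km
Bravo→Charlie: 91.3 km
Charlie→Delta: 25.8 km
Delta→Echo: 100.0 km
Echo→Foxtrot: 55.2 km
The longest leg is Delta–Echo at 100.0 km.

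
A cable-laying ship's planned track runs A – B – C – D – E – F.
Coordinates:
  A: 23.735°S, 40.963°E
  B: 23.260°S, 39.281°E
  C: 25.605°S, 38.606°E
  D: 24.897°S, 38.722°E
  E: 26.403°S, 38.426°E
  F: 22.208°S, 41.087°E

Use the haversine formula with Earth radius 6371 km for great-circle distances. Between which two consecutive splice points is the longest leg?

Leg distances:
A→B: 179.5 km
B→C: 269.6 km
C→D: 79.6 km
D→E: 170.1 km
E→F: 538.7 km
The longest leg is E–F at 538.7 km.

E–F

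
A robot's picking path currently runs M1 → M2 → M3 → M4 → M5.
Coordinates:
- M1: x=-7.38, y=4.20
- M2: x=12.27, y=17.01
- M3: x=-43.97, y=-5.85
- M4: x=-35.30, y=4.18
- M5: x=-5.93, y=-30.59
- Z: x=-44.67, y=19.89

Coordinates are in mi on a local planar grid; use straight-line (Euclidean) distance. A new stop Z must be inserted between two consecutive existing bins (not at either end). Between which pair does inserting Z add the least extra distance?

between M2 and M3

Added distance for inserting Z between each consecutive pair:
M1–M2: 74.0 mi
M2–M3: 22.1 mi
M3–M4: 30.8 mi
M4–M5: 36.4 mi
Smallest added distance is 22.1 mi, inserting between M2 and M3.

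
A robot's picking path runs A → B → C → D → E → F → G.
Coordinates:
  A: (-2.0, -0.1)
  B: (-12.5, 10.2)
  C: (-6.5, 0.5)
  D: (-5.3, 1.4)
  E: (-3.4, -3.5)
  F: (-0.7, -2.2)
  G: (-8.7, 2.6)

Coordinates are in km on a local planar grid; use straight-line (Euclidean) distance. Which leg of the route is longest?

A–B

Leg distances:
A→B: 14.7 km
B→C: 11.4 km
C→D: 1.5 km
D→E: 5.3 km
E→F: 3.0 km
F→G: 9.3 km
The longest leg is A–B at 14.7 km.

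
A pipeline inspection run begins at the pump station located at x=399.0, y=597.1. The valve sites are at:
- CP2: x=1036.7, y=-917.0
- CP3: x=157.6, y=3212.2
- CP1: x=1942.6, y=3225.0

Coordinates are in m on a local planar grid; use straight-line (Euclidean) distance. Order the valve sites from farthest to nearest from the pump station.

CP1, CP3, CP2

Computing each straight-line distance from x=399.0, y=597.1:
CP1 x=1942.6, y=3225.0: 3047.7 m
CP3 x=157.6, y=3212.2: 2626.2 m
CP2 x=1036.7, y=-917.0: 1642.9 m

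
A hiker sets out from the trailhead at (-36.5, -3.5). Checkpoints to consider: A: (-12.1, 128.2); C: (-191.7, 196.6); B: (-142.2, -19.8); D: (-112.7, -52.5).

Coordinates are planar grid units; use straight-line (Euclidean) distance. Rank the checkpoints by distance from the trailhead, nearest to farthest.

Distance from the trailhead at (-36.5, -3.5) to each:
D (-112.7, -52.5): 90.6
B (-142.2, -19.8): 106.9
A (-12.1, 128.2): 133.9
C (-191.7, 196.6): 253.2

D, B, A, C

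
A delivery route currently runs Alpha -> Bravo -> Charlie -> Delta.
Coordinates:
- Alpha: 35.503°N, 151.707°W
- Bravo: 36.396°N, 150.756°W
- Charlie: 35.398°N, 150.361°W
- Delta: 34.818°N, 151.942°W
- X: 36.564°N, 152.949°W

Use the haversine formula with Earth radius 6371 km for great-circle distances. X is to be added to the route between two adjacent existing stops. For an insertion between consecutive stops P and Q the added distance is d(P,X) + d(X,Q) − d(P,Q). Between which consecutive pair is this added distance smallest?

between Alpha and Bravo

Added distance for inserting X between each consecutive pair:
Alpha–Bravo: 228.3 km
Bravo–Charlie: 346.9 km
Charlie–Delta: 323.3 km
Smallest added distance is 228.3 km, inserting between Alpha and Bravo.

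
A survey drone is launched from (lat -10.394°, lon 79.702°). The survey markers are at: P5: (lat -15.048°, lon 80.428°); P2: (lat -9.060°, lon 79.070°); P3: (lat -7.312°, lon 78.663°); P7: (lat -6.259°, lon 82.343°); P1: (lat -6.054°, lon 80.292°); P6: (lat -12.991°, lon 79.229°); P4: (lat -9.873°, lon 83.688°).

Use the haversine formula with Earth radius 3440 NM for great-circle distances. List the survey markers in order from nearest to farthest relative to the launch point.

P2, P6, P3, P4, P1, P5, P7

Distances from the launch point:
P2 (lat -9.060°, lon 79.070°): 88.4 NM
P6 (lat -12.991°, lon 79.229°): 158.4 NM
P3 (lat -7.312°, lon 78.663°): 195.0 NM
P4 (lat -9.873°, lon 83.688°): 237.6 NM
P1 (lat -6.054°, lon 80.292°): 262.9 NM
P5 (lat -15.048°, lon 80.428°): 282.6 NM
P7 (lat -6.259°, lon 82.343°): 293.7 NM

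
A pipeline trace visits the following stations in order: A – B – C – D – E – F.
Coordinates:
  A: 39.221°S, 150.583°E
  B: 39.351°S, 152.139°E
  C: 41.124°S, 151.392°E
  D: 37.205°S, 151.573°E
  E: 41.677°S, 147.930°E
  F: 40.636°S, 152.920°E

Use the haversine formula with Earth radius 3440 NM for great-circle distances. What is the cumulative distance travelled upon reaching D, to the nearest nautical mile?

Leg distances:
A→B: 72.7 NM  (cumulative 72.7 NM)
B→C: 111.8 NM  (cumulative 184.5 NM)
C→D: 235.4 NM  (cumulative 420.0 NM)
Cumulative distance at D ≈ 420 NM.

420 NM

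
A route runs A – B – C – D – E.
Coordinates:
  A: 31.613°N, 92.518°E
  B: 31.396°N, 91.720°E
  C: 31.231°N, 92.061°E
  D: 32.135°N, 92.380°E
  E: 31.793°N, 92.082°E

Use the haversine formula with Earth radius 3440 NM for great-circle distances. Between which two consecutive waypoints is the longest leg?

C–D

Leg distances:
A→B: 42.9 NM
B→C: 20.1 NM
C→D: 56.7 NM
D→E: 25.5 NM
The longest leg is C–D at 56.7 NM.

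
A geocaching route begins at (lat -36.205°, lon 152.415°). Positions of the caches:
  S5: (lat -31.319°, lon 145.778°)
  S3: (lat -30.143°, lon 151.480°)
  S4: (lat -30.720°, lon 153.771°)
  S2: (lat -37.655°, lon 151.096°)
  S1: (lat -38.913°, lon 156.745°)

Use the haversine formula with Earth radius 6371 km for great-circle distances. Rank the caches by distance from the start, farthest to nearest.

Distance from the start at (lat -36.205°, lon 152.415°) to each:
S5 (lat -31.319°, lon 145.778°): 819.1 km
S3 (lat -30.143°, lon 151.480°): 679.6 km
S4 (lat -30.720°, lon 153.771°): 622.7 km
S1 (lat -38.913°, lon 156.745°): 486.1 km
S2 (lat -37.655°, lon 151.096°): 199.3 km

S5, S3, S4, S1, S2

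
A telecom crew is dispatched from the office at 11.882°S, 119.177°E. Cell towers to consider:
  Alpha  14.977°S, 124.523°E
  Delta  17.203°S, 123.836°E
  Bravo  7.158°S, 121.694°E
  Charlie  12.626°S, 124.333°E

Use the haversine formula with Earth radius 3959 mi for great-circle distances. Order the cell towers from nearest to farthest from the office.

Distance from the office at 11.882°S, 119.177°E to each:
Charlie 12.626°S, 124.333°E: 351.9 mi
Bravo 7.158°S, 121.694°E: 368.7 mi
Alpha 14.977°S, 124.523°E: 418.1 mi
Delta 17.203°S, 123.836°E: 481.9 mi

Charlie, Bravo, Alpha, Delta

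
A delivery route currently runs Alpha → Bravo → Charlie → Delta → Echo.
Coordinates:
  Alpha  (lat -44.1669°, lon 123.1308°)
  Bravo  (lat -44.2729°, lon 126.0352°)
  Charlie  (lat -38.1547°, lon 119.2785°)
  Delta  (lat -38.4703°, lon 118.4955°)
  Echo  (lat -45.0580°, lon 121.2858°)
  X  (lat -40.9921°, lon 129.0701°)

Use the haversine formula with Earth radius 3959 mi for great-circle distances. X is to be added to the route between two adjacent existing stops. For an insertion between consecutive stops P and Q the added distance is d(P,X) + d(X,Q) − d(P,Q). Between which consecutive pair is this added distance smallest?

Added distance for inserting X between each consecutive pair:
Alpha–Bravo: 503.4 mi
Bravo–Charlie: 281.7 mi
Charlie–Delta: 1096.9 mi
Delta–Echo: 593.5 mi
Smallest added distance is 281.7 mi, inserting between Bravo and Charlie.

between Bravo and Charlie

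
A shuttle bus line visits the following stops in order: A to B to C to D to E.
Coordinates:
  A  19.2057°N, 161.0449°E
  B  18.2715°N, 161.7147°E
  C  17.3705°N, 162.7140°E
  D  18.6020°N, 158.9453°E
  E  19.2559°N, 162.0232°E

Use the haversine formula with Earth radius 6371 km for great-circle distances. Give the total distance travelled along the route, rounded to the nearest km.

1024 km

Leg distances:
A→B: 125.6 km  (cumulative 125.6 km)
B→C: 145.7 km  (cumulative 271.3 km)
C→D: 421.4 km  (cumulative 692.7 km)
D→E: 331.8 km  (cumulative 1024.5 km)
Total route length ≈ 1024 km.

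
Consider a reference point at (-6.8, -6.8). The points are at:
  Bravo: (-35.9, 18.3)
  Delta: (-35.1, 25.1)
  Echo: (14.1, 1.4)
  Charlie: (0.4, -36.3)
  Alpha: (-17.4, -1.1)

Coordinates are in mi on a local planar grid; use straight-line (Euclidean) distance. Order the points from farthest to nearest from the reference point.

Distances from the reference point:
Delta (-35.1, 25.1): 42.6 mi
Bravo (-35.9, 18.3): 38.4 mi
Charlie (0.4, -36.3): 30.4 mi
Echo (14.1, 1.4): 22.5 mi
Alpha (-17.4, -1.1): 12.0 mi

Delta, Bravo, Charlie, Echo, Alpha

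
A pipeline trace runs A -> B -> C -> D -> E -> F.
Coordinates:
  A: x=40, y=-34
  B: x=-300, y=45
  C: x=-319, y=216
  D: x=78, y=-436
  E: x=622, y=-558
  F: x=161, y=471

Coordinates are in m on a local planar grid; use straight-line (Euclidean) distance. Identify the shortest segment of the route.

Leg distances:
A→B: 349.1 m
B→C: 172.1 m
C→D: 763.4 m
D→E: 557.5 m
E→F: 1127.5 m
The shortest leg is B–C at 172.1 m.

B–C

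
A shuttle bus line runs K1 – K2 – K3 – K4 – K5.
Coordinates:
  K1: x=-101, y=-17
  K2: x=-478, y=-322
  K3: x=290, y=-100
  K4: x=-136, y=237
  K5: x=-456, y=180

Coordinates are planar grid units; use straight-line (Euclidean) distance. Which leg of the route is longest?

Leg distances:
K1→K2: 484.9
K2→K3: 799.4
K3→K4: 543.2
K4→K5: 325.0
The longest leg is K2–K3 at 799.4.

K2–K3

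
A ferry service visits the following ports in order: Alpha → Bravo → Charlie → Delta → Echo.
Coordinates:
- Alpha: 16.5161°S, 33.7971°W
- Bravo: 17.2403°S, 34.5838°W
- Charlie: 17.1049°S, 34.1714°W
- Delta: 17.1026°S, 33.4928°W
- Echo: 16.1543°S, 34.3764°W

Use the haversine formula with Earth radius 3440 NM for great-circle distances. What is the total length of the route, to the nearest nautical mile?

Leg distances:
Alpha→Bravo: 62.7 NM  (cumulative 62.7 NM)
Bravo→Charlie: 25.0 NM  (cumulative 87.7 NM)
Charlie→Delta: 38.9 NM  (cumulative 126.7 NM)
Delta→Echo: 76.3 NM  (cumulative 203.0 NM)
Total route length ≈ 203 NM.

203 NM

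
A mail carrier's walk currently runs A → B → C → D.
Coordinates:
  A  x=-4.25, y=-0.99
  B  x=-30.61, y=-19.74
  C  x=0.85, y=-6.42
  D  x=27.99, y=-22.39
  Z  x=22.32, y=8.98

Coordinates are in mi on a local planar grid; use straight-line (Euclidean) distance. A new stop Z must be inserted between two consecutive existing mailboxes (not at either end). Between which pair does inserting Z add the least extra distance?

Added distance for inserting Z between each consecutive pair:
A–B: 56.3 mi
B–C: 52.5 mi
C–D: 26.8 mi
Smallest added distance is 26.8 mi, inserting between C and D.

between C and D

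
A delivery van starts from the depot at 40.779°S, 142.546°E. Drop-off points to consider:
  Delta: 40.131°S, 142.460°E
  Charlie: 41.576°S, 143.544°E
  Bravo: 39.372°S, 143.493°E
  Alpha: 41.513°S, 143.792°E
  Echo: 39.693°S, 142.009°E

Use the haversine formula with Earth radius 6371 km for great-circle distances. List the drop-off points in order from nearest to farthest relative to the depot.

Computing each great-circle distance from 40.779°S, 142.546°E:
Delta 40.131°S, 142.460°E: 72.4 km
Charlie 41.576°S, 143.544°E: 121.8 km
Echo 39.693°S, 142.009°E: 129.1 km
Alpha 41.513°S, 143.792°E: 132.5 km
Bravo 39.372°S, 143.493°E: 176.0 km

Delta, Charlie, Echo, Alpha, Bravo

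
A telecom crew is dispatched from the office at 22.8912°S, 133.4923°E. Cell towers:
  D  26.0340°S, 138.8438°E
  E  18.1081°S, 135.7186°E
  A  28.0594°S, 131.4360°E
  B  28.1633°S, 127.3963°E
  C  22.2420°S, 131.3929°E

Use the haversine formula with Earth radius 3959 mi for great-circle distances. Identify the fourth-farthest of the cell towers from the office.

E

Distance to each, sorted:
B: 526.3 mi
D: 400.5 mi
A: 379.4 mi
E: 360.5 mi
C: 141.3 mi
The fourth-farthest is E at 360.5 mi.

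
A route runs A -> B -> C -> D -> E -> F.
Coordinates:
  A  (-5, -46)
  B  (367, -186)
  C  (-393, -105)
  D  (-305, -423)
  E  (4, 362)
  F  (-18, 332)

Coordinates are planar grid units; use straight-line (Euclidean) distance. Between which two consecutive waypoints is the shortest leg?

Leg distances:
A→B: 397.5
B→C: 764.3
C→D: 330.0
D→E: 843.6
E→F: 37.2
The shortest leg is E–F at 37.2.

E–F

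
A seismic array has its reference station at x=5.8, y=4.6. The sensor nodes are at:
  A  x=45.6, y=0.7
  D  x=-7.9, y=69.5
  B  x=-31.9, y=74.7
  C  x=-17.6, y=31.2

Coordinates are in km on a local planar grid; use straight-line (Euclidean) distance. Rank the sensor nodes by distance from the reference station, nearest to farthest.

Distance from the reference station at x=5.8, y=4.6 to each:
C x=-17.6, y=31.2: 35.4 km
A x=45.6, y=0.7: 40.0 km
D x=-7.9, y=69.5: 66.3 km
B x=-31.9, y=74.7: 79.6 km

C, A, D, B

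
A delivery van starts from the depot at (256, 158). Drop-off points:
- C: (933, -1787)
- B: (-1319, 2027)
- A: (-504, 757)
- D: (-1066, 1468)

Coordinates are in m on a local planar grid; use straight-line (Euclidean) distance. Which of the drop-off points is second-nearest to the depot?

D

Distance to each, sorted:
A: 967.7 m
D: 1861.1 m
C: 2059.5 m
B: 2444.1 m
The second-nearest is D at 1861.1 m.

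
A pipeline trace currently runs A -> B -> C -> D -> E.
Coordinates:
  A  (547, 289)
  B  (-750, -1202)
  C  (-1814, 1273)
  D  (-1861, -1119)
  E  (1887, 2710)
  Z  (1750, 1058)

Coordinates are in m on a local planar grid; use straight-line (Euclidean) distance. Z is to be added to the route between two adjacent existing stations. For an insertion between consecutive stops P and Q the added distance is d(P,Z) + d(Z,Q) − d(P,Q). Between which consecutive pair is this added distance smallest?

Added distance for inserting Z between each consecutive pair:
A–B: 2821.7 m
B–C: 4246.6 m
C–D: 5394.5 m
D–E: 516.1 m
Smallest added distance is 516.1 m, inserting between D and E.

between D and E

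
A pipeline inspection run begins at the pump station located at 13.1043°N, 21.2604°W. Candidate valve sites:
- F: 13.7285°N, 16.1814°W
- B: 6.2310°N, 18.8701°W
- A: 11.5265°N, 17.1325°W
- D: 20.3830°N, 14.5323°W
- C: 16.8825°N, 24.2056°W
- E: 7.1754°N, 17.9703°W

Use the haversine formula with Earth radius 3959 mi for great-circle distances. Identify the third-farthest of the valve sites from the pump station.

E

Distances from the pump station (13.1043°N, 21.2604°W):
D: 671.4 mi
B: 502.0 mi
E: 466.8 mi
F: 344.1 mi
C: 326.8 mi
A: 299.2 mi
The third-farthest is E at 466.8 mi.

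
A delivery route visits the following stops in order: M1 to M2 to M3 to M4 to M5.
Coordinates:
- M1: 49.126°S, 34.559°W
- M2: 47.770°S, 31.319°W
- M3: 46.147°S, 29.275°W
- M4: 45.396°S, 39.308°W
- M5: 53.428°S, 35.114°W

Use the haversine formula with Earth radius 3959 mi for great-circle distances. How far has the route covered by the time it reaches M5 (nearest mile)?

Leg distances:
M1→M2: 175.6 mi  (cumulative 175.6 mi)
M2→M3: 147.9 mi  (cumulative 323.4 mi)
M3→M4: 486.0 mi  (cumulative 809.4 mi)
M4→M5: 585.9 mi  (cumulative 1395.3 mi)
Cumulative distance at M5 ≈ 1395 mi.

1395 mi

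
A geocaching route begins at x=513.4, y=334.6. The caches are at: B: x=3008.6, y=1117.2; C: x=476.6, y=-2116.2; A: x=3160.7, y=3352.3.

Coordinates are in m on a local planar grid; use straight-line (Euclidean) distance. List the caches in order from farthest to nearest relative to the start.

Distance from the start at x=513.4, y=334.6 to each:
A x=3160.7, y=3352.3: 4014.3 m
B x=3008.6, y=1117.2: 2615.0 m
C x=476.6, y=-2116.2: 2451.1 m

A, B, C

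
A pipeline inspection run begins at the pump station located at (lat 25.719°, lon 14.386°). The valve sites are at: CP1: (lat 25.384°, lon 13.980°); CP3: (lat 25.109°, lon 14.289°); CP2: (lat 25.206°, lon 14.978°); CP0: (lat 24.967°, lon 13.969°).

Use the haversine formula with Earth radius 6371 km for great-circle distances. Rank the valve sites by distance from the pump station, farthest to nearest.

Computing each great-circle distance from (lat 25.719°, lon 14.386°):
CP0 (lat 24.967°, lon 13.969°): 93.5 km
CP2 (lat 25.206°, lon 14.978°): 82.4 km
CP3 (lat 25.109°, lon 14.289°): 68.5 km
CP1 (lat 25.384°, lon 13.980°): 55.2 km

CP0, CP2, CP3, CP1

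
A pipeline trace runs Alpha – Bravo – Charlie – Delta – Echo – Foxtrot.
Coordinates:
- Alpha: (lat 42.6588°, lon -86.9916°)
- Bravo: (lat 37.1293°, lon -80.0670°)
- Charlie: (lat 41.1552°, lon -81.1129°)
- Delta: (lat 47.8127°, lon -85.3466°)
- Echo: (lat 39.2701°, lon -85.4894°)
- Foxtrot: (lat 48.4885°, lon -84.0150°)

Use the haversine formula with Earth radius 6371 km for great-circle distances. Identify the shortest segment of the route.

Leg distances:
Alpha→Bravo: 852.1 km
Bravo→Charlie: 456.6 km
Charlie→Delta: 812.6 km
Delta→Echo: 950.0 km
Echo→Foxtrot: 1031.8 km
The shortest leg is Bravo–Charlie at 456.6 km.

Bravo–Charlie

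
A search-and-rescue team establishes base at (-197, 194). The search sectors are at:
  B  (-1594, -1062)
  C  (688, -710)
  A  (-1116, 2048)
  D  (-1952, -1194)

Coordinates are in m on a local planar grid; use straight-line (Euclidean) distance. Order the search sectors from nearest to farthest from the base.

C, B, A, D

Distances from the base:
C (688, -710): 1265.1 m
B (-1594, -1062): 1878.6 m
A (-1116, 2048): 2069.3 m
D (-1952, -1194): 2237.5 m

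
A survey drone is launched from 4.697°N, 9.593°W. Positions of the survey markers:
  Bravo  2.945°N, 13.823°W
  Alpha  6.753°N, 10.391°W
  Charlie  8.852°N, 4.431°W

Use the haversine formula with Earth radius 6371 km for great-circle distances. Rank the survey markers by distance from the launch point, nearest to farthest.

Computing each great-circle distance from 4.697°N, 9.593°W:
Alpha 6.753°N, 10.391°W: 245.1 km
Bravo 2.945°N, 13.823°W: 508.1 km
Charlie 8.852°N, 4.431°W: 733.6 km

Alpha, Bravo, Charlie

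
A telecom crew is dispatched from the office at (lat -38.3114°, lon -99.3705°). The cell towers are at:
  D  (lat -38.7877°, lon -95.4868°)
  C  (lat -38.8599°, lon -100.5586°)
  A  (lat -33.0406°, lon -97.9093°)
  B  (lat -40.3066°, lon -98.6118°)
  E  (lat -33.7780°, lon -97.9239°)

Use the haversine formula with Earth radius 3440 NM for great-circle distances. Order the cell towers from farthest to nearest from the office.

A, E, D, B, C

Distances from the office:
A (lat -33.0406°, lon -97.9093°): 324.4 NM
E (lat -33.7780°, lon -97.9239°): 281.1 NM
D (lat -38.7877°, lon -95.4868°): 184.6 NM
B (lat -40.3066°, lon -98.6118°): 124.9 NM
C (lat -38.8599°, lon -100.5586°): 64.8 NM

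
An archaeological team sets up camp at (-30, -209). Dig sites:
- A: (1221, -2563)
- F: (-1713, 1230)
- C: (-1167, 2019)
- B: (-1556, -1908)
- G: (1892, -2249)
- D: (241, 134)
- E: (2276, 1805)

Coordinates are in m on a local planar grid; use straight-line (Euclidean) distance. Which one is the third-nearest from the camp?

B

Distances from the camp ((-30, -209)):
D: 437.1 m
F: 2214.3 m
B: 2283.7 m
C: 2501.4 m
A: 2665.8 m
G: 2802.8 m
E: 3061.7 m
The third-nearest is B at 2283.7 m.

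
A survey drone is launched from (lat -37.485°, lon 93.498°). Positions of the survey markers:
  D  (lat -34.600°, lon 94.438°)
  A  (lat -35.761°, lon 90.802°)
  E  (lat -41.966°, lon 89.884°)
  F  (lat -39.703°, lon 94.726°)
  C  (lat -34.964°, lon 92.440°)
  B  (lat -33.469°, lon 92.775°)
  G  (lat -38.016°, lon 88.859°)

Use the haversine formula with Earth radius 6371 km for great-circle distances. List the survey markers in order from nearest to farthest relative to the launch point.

F, C, A, D, G, B, E

Distance from the launch point at (lat -37.485°, lon 93.498°) to each:
F (lat -39.703°, lon 94.726°): 268.7 km
C (lat -34.964°, lon 92.440°): 295.9 km
A (lat -35.761°, lon 90.802°): 307.6 km
D (lat -34.600°, lon 94.438°): 331.7 km
G (lat -38.016°, lon 88.859°): 412.1 km
B (lat -33.469°, lon 92.775°): 451.3 km
E (lat -41.966°, lon 89.884°): 586.2 km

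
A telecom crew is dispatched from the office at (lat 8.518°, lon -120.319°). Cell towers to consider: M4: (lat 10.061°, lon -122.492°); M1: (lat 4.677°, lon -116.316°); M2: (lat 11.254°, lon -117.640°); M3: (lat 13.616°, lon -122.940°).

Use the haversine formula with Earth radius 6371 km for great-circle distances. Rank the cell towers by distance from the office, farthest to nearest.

Distances from the office:
M3 (lat 13.616°, lon -122.940°): 634.9 km
M1 (lat 4.677°, lon -116.316°): 614.7 km
M2 (lat 11.254°, lon -117.640°): 422.7 km
M4 (lat 10.061°, lon -122.492°): 293.8 km

M3, M1, M2, M4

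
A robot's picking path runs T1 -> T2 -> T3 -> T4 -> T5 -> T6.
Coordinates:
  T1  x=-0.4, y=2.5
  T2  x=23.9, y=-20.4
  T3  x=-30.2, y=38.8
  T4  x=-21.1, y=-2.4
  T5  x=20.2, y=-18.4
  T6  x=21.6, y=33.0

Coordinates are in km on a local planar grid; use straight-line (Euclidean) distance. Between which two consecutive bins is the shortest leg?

T1–T2

Leg distances:
T1→T2: 33.4 km
T2→T3: 80.2 km
T3→T4: 42.2 km
T4→T5: 44.3 km
T5→T6: 51.4 km
The shortest leg is T1–T2 at 33.4 km.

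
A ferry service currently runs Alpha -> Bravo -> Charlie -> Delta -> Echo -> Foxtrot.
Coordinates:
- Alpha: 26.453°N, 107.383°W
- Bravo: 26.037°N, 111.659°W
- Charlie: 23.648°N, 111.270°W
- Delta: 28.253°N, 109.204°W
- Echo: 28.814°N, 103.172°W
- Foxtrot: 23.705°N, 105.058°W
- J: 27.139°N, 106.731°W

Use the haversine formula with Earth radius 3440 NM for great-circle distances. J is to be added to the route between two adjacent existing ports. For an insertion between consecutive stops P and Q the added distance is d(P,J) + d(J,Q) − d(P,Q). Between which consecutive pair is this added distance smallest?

Added distance for inserting J between each consecutive pair:
Alpha–Bravo: 95.1 NM
Bravo–Charlie: 451.0 NM
Charlie–Delta: 172.7 NM
Delta–Echo: 41.4 NM
Echo–Foxtrot: 116.0 NM
Smallest added distance is 41.4 NM, inserting between Delta and Echo.

between Delta and Echo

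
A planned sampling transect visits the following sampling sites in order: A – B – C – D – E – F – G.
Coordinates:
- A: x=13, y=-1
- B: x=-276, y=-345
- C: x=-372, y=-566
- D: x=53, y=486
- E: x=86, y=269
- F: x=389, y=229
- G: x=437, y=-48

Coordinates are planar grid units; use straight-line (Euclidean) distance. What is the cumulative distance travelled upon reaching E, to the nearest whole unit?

Leg distances:
A→B: 449.3  (cumulative 449.3)
B→C: 241.0  (cumulative 690.2)
C→D: 1134.6  (cumulative 1824.8)
D→E: 219.5  (cumulative 2044.3)
Cumulative distance at E ≈ 2044.

2044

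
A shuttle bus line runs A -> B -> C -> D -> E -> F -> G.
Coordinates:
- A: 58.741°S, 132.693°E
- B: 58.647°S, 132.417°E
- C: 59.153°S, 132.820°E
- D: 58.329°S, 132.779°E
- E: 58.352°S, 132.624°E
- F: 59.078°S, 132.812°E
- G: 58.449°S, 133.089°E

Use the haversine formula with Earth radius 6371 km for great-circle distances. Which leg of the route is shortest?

D–E

Leg distances:
A→B: 19.1 km
B→C: 60.8 km
C→D: 91.7 km
D→E: 9.4 km
E→F: 81.5 km
F→G: 71.7 km
The shortest leg is D–E at 9.4 km.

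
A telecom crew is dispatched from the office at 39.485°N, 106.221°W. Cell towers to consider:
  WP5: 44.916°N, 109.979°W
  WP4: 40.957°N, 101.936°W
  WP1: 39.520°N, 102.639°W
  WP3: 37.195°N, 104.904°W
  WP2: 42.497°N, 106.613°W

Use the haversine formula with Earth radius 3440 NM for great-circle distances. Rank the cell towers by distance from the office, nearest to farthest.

Computing each great-circle distance from 39.485°N, 106.221°W:
WP3 37.195°N, 104.904°W: 150.8 NM
WP1 39.520°N, 102.639°W: 165.9 NM
WP2 42.497°N, 106.613°W: 181.7 NM
WP4 40.957°N, 101.936°W: 215.4 NM
WP5 44.916°N, 109.979°W: 366.3 NM

WP3, WP1, WP2, WP4, WP5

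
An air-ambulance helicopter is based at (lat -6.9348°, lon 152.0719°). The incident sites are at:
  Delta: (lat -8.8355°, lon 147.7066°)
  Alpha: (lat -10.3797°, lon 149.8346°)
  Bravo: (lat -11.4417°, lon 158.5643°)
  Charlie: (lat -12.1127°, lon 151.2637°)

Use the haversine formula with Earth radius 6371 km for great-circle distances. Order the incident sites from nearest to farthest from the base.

Alpha, Delta, Charlie, Bravo

Distances from the base:
Alpha (lat -10.3797°, lon 149.8346°): 455.2 km
Delta (lat -8.8355°, lon 147.7066°): 525.2 km
Charlie (lat -12.1127°, lon 151.2637°): 582.5 km
Bravo (lat -11.4417°, lon 158.5643°): 871.1 km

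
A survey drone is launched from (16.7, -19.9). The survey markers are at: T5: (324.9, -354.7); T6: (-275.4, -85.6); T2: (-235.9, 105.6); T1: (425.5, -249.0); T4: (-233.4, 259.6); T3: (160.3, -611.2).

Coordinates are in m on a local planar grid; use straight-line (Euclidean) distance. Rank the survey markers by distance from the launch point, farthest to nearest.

T3, T1, T5, T4, T6, T2

Distances from the launch point:
T3 (160.3, -611.2): 608.5 m
T1 (425.5, -249.0): 468.6 m
T5 (324.9, -354.7): 455.1 m
T4 (-233.4, 259.6): 375.1 m
T6 (-275.4, -85.6): 299.4 m
T2 (-235.9, 105.6): 282.1 m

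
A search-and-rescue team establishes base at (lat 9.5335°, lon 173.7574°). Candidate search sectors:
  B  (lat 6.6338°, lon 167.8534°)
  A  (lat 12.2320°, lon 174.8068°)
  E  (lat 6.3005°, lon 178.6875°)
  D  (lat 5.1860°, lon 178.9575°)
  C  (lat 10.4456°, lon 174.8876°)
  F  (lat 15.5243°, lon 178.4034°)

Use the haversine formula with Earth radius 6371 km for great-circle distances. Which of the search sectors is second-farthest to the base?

Distances from the base ((lat 9.5335°, lon 173.7574°)):
F: 835.3 km
D: 749.9 km
B: 725.5 km
E: 651.1 km
A: 321.2 km
C: 160.0 km
The second-farthest is D at 749.9 km.

D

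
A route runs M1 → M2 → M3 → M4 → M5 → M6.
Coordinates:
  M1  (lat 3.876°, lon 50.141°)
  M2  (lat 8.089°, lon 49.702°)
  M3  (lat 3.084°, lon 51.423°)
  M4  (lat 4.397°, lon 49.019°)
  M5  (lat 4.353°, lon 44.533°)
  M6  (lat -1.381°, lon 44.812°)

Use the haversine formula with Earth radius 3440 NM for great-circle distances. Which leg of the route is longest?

M5–M6

Leg distances:
M1→M2: 254.3 NM
M2→M3: 317.6 NM
M3→M4: 164.2 NM
M4→M5: 268.6 NM
M5→M6: 344.7 NM
The longest leg is M5–M6 at 344.7 NM.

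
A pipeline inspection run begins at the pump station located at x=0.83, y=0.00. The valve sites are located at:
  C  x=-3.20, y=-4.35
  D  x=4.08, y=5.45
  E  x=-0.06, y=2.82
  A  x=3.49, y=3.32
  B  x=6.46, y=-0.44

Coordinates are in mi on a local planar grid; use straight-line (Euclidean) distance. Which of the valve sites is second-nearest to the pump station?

A

Distance to each, sorted:
E: 3.0 mi
A: 4.3 mi
B: 5.6 mi
C: 5.9 mi
D: 6.3 mi
The second-nearest is A at 4.3 mi.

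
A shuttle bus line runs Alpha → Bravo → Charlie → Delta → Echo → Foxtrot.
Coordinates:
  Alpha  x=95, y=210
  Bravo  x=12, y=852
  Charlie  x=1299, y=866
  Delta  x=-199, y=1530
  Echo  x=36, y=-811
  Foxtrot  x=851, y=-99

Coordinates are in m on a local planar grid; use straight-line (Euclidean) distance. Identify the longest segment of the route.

Leg distances:
Alpha→Bravo: 647.3 m
Bravo→Charlie: 1287.1 m
Charlie→Delta: 1638.6 m
Delta→Echo: 2352.8 m
Echo→Foxtrot: 1082.2 m
The longest leg is Delta–Echo at 2352.8 m.

Delta–Echo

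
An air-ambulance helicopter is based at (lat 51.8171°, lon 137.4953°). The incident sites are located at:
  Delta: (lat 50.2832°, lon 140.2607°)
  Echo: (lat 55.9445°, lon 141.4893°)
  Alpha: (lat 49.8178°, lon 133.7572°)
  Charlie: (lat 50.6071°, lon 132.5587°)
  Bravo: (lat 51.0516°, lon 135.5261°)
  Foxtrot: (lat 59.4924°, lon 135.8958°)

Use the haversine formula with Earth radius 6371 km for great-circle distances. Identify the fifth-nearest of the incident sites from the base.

Distance to each, sorted:
Bravo: 160.9 km
Delta: 257.8 km
Alpha: 344.0 km
Charlie: 369.2 km
Echo: 528.2 km
Foxtrot: 859.3 km
The fifth-nearest is Echo at 528.2 km.

Echo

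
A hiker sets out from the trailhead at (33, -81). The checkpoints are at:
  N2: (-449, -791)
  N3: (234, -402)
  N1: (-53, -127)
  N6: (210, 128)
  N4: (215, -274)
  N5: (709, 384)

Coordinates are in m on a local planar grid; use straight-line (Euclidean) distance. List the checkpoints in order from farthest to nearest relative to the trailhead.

N2, N5, N3, N6, N4, N1

Computing each straight-line distance from (33, -81):
N2 (-449, -791): 858.2 m
N5 (709, 384): 820.5 m
N3 (234, -402): 378.7 m
N6 (210, 128): 273.9 m
N4 (215, -274): 265.3 m
N1 (-53, -127): 97.5 m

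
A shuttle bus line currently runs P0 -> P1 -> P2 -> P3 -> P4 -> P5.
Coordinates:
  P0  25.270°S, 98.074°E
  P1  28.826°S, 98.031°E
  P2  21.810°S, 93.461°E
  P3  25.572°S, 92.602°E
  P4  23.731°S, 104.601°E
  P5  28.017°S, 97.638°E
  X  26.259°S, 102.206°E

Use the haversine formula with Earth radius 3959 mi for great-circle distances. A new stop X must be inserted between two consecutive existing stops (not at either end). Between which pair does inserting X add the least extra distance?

between P4 and P5

Added distance for inserting X between each consecutive pair:
P0–P1: 331.5 mi
P1–P2: 380.2 mi
P2–P3: 964.5 mi
P3–P4: 64.9 mi
P4–P5: 11.9 mi
Smallest added distance is 11.9 mi, inserting between P4 and P5.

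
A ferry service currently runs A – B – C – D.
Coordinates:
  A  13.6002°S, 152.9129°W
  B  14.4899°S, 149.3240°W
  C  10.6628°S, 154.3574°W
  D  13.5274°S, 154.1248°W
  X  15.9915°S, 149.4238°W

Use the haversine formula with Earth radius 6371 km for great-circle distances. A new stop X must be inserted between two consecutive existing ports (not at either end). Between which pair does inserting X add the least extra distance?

Added distance for inserting X between each consecutive pair:
A–B: 227.5 km
B–C: 272.3 km
C–D: 1052.8 km
Smallest added distance is 227.5 km, inserting between A and B.

between A and B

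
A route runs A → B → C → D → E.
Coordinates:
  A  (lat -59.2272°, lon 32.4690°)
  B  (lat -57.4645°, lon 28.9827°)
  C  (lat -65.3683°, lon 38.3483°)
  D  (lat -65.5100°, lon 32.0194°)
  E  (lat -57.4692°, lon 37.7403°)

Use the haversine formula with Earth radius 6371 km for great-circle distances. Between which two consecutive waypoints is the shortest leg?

Leg distances:
A→B: 282.4 km
B→C: 1007.9 km
C→D: 292.8 km
D→E: 943.3 km
The shortest leg is A–B at 282.4 km.

A–B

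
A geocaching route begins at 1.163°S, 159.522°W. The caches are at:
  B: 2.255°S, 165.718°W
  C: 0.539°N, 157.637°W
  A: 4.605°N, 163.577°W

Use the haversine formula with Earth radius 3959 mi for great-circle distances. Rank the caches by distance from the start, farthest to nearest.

A, B, C

Distance from the start at 1.163°S, 159.522°W to each:
A 4.605°N, 163.577°W: 487.0 mi
B 2.255°S, 165.718°W: 434.5 mi
C 0.539°N, 157.637°W: 175.5 mi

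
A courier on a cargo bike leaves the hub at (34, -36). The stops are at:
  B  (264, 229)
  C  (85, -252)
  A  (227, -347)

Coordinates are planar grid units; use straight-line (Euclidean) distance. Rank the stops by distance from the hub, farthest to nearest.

Distances from the hub:
A (227, -347): 366.0
B (264, 229): 350.9
C (85, -252): 221.9

A, B, C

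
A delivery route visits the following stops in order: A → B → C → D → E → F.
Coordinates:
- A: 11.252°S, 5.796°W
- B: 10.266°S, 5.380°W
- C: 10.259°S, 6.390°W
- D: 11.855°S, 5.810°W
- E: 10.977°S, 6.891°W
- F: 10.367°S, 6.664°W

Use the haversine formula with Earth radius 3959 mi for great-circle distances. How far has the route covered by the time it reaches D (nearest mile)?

Leg distances:
A→B: 73.8 mi  (cumulative 73.8 mi)
B→C: 68.7 mi  (cumulative 142.4 mi)
C→D: 117.1 mi  (cumulative 259.5 mi)
Cumulative distance at D ≈ 260 mi.

260 mi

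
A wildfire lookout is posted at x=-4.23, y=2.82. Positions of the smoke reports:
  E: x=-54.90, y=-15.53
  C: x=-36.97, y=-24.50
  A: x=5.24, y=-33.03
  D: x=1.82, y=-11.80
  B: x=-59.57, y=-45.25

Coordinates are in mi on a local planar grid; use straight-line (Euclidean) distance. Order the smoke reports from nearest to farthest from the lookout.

D, A, C, E, B

Distance from the lookout at x=-4.23, y=2.82 to each:
D x=1.82, y=-11.80: 15.8 mi
A x=5.24, y=-33.03: 37.1 mi
C x=-36.97, y=-24.50: 42.6 mi
E x=-54.90, y=-15.53: 53.9 mi
B x=-59.57, y=-45.25: 73.3 mi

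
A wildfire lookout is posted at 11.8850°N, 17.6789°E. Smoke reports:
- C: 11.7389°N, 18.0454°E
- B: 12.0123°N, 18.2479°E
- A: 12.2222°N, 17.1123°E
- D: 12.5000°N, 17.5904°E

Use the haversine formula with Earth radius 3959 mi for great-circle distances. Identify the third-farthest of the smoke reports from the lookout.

B

Distance to each, sorted:
A: 44.8 mi
D: 42.9 mi
B: 39.5 mi
C: 26.8 mi
The third-farthest is B at 39.5 mi.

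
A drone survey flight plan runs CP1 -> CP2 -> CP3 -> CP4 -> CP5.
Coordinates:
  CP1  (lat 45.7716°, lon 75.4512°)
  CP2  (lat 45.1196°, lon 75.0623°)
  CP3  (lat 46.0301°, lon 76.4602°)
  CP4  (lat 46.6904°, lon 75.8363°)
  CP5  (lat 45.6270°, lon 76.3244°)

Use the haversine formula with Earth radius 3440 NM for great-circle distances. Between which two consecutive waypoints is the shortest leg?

CP1–CP2

Leg distances:
CP1→CP2: 42.4 NM
CP2→CP3: 80.2 NM
CP3→CP4: 47.3 NM
CP4→CP5: 67.0 NM
The shortest leg is CP1–CP2 at 42.4 NM.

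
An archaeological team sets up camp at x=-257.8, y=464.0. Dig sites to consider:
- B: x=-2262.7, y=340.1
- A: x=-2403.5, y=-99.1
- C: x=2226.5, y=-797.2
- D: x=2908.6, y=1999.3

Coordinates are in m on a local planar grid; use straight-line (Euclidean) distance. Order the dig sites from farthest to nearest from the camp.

D, C, A, B

Distance from the camp at x=-257.8, y=464.0 to each:
D x=2908.6, y=1999.3: 3519.0 m
C x=2226.5, y=-797.2: 2786.1 m
A x=-2403.5, y=-99.1: 2218.4 m
B x=-2262.7, y=340.1: 2008.7 m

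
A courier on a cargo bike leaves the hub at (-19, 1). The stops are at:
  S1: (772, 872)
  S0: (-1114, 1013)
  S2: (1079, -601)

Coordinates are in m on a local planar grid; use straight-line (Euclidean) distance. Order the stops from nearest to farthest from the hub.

S1, S2, S0

Distance from the hub at (-19, 1) to each:
S1 (772, 872): 1176.6 m
S2 (1079, -601): 1252.2 m
S0 (-1114, 1013): 1491.0 m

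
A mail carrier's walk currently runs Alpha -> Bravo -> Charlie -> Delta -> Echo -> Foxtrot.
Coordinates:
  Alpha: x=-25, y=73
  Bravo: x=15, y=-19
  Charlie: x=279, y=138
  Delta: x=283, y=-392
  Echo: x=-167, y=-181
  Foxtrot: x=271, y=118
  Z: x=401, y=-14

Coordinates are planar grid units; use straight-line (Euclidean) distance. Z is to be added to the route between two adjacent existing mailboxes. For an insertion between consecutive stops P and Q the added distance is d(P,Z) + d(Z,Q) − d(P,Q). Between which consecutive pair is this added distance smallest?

between Charlie and Delta

Added distance for inserting Z between each consecutive pair:
Alpha–Bravo: 720.5
Bravo–Charlie: 273.8
Charlie–Delta: 60.9
Delta–Echo: 491.0
Echo–Foxtrot: 247.0
Smallest added distance is 60.9, inserting between Charlie and Delta.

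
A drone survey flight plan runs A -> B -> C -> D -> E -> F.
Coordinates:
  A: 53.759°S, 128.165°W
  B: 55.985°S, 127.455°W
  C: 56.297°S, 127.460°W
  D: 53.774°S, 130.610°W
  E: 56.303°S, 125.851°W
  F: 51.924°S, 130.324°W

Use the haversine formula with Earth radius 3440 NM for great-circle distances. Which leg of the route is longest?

E–F

Leg distances:
A→B: 135.9 NM
B→C: 18.7 NM
C→D: 186.2 NM
D→E: 223.2 NM
E→F: 306.3 NM
The longest leg is E–F at 306.3 NM.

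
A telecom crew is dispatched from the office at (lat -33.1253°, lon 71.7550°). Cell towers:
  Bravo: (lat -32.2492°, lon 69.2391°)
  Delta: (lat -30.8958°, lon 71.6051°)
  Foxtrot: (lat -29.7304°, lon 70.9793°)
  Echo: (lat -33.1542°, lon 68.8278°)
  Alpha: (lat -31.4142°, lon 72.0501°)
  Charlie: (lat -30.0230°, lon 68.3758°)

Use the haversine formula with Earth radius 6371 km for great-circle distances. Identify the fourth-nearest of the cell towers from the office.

Echo

Distance to each, sorted:
Alpha: 192.3 km
Delta: 248.3 km
Bravo: 254.8 km
Echo: 272.6 km
Foxtrot: 384.6 km
Charlie: 470.5 km
The fourth-nearest is Echo at 272.6 km.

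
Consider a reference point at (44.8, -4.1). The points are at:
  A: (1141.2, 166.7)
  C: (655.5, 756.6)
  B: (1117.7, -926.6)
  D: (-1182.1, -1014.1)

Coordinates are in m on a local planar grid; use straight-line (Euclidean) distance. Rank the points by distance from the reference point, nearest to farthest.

Computing each straight-line distance from (44.8, -4.1):
C (655.5, 756.6): 975.5 m
A (1141.2, 166.7): 1109.6 m
B (1117.7, -926.6): 1415.0 m
D (-1182.1, -1014.1): 1589.1 m

C, A, B, D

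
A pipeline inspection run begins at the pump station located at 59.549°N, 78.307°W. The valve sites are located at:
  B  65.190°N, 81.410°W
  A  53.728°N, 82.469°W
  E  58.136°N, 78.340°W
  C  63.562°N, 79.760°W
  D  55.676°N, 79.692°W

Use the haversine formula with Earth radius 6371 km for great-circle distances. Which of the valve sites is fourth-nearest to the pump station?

Distances from the pump station (59.549°N, 78.307°W):
E: 157.1 km
D: 438.5 km
C: 452.8 km
B: 647.1 km
A: 695.2 km
The fourth-nearest is B at 647.1 km.

B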